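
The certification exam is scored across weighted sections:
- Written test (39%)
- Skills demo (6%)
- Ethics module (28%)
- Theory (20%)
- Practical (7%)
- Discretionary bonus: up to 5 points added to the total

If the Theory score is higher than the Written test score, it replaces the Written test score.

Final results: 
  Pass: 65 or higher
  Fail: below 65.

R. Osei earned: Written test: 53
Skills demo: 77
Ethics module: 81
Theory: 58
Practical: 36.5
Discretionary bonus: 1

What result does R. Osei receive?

Theory (58) > Written test (53), so Written test counts as 58.
Weighted total:
  Written test 58 × 0.39 = 22.62
  Skills demo 77 × 0.06 = 4.62
  Ethics module 81 × 0.28 = 22.68
  Theory 58 × 0.2 = 11.6
  Practical 36.5 × 0.07 = 2.555
Sum = 64.075
Discretionary bonus: 64.075 + 1 = 65.075
65.075 ≥ 65 → Pass

Pass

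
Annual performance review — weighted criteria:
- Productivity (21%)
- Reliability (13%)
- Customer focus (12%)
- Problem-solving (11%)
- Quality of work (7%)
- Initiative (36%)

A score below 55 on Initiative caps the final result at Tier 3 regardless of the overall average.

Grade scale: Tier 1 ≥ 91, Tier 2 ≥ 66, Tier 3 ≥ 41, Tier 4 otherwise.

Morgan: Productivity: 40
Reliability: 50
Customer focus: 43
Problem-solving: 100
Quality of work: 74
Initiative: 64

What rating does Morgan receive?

Initiative score 64 ≥ 55: minimum met.
Weighted total:
  Productivity 40 × 0.21 = 8.4
  Reliability 50 × 0.13 = 6.5
  Customer focus 43 × 0.12 = 5.16
  Problem-solving 100 × 0.11 = 11
  Quality of work 74 × 0.07 = 5.18
  Initiative 64 × 0.36 = 23.04
Sum = 59.28
59.28 is ≥ 41 and < 66 → Tier 3

Tier 3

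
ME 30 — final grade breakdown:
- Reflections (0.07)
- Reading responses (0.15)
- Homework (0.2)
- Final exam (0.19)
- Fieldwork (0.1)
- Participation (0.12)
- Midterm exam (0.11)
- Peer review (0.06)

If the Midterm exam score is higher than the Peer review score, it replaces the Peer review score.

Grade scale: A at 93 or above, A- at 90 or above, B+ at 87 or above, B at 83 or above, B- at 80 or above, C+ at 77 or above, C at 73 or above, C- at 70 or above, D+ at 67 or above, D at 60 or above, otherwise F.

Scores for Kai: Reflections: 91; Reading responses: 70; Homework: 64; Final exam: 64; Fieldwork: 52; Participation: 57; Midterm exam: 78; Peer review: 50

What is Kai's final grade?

D+

Midterm exam (78) > Peer review (50), so Peer review counts as 78.
Weighted total:
  Reflections 91 × 0.07 = 6.37
  Reading responses 70 × 0.15 = 10.5
  Homework 64 × 0.2 = 12.8
  Final exam 64 × 0.19 = 12.16
  Fieldwork 52 × 0.1 = 5.2
  Participation 57 × 0.12 = 6.84
  Midterm exam 78 × 0.11 = 8.58
  Peer review 78 × 0.06 = 4.68
Sum = 67.13
67.13 is ≥ 67 and < 70 → D+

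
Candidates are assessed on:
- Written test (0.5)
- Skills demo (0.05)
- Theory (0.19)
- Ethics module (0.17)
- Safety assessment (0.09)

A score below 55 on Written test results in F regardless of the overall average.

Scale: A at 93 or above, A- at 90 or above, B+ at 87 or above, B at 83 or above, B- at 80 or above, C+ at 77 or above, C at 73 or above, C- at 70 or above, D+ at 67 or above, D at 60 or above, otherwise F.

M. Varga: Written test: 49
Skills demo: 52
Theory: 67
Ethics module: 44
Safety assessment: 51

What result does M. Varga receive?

F

Written test score 49 < 55: minimum not met.
Weighted total:
  Written test 49 × 0.5 = 24.5
  Skills demo 52 × 0.05 = 2.6
  Theory 67 × 0.19 = 12.73
  Ethics module 44 × 0.17 = 7.48
  Safety assessment 51 × 0.09 = 4.59
Sum = 51.9
Because the Written test minimum was not met, the result is F.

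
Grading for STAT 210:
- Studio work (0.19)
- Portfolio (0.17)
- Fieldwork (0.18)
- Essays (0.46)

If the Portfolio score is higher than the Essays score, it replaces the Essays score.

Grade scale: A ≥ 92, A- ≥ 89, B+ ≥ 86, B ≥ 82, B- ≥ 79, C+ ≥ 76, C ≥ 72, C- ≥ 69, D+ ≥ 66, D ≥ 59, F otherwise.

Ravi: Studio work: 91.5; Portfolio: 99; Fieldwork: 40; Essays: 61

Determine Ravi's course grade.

Portfolio (99) > Essays (61), so Essays counts as 99.
Weighted total:
  Studio work 91.5 × 0.19 = 17.385
  Portfolio 99 × 0.17 = 16.83
  Fieldwork 40 × 0.18 = 7.2
  Essays 99 × 0.46 = 45.54
Sum = 86.955
86.955 is ≥ 86 and < 89 → B+

B+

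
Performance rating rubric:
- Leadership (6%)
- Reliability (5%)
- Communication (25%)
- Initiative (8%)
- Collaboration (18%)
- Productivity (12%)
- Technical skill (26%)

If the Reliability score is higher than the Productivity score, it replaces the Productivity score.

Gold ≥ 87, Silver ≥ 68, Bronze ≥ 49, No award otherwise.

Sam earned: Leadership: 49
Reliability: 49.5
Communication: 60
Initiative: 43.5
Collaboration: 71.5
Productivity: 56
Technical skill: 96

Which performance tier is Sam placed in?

Silver

Reliability (49.5) ≤ Productivity (56), so Productivity stays at 56.
Weighted total:
  Leadership 49 × 0.06 = 2.94
  Reliability 49.5 × 0.05 = 2.475
  Communication 60 × 0.25 = 15
  Initiative 43.5 × 0.08 = 3.48
  Collaboration 71.5 × 0.18 = 12.87
  Productivity 56 × 0.12 = 6.72
  Technical skill 96 × 0.26 = 24.96
Sum = 68.445
68.445 is ≥ 68 and < 87 → Silver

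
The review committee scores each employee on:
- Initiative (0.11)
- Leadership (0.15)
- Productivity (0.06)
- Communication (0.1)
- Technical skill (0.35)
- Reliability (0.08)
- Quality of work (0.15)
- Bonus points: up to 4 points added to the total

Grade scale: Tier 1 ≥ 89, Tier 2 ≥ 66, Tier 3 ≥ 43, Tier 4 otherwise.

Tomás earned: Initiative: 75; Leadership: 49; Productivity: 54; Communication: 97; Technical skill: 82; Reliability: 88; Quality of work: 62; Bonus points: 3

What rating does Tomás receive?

Weighted total:
  Initiative 75 × 0.11 = 8.25
  Leadership 49 × 0.15 = 7.35
  Productivity 54 × 0.06 = 3.24
  Communication 97 × 0.1 = 9.7
  Technical skill 82 × 0.35 = 28.7
  Reliability 88 × 0.08 = 7.04
  Quality of work 62 × 0.15 = 9.3
Sum = 73.58
Bonus points: 73.58 + 3 = 76.58
76.58 is ≥ 66 and < 89 → Tier 2

Tier 2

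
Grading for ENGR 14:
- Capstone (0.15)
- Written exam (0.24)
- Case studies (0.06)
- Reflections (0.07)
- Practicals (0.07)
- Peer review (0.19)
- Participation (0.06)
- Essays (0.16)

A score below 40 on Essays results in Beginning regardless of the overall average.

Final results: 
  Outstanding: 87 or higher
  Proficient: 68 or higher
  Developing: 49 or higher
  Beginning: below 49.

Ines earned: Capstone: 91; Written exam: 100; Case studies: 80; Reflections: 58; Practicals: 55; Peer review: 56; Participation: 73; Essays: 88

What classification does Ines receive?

Essays score 88 ≥ 40: minimum met.
Weighted total:
  Capstone 91 × 0.15 = 13.65
  Written exam 100 × 0.24 = 24
  Case studies 80 × 0.06 = 4.8
  Reflections 58 × 0.07 = 4.06
  Practicals 55 × 0.07 = 3.85
  Peer review 56 × 0.19 = 10.64
  Participation 73 × 0.06 = 4.38
  Essays 88 × 0.16 = 14.08
Sum = 79.46
79.46 is ≥ 68 and < 87 → Proficient

Proficient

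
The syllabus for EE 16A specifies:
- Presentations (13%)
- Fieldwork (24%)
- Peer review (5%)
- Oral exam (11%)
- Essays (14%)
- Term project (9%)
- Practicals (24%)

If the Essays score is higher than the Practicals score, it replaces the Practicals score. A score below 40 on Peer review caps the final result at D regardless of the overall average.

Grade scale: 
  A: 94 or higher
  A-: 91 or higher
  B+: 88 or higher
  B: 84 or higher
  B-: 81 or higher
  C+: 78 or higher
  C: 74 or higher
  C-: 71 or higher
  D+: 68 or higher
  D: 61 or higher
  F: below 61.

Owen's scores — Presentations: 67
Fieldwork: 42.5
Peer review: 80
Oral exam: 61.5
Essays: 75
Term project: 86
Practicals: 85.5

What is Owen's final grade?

D+

Essays (75) ≤ Practicals (85.5), so Practicals stays at 85.5.
Peer review score 80 ≥ 40: minimum met.
Weighted total:
  Presentations 67 × 0.13 = 8.71
  Fieldwork 42.5 × 0.24 = 10.2
  Peer review 80 × 0.05 = 4
  Oral exam 61.5 × 0.11 = 6.765
  Essays 75 × 0.14 = 10.5
  Term project 86 × 0.09 = 7.74
  Practicals 85.5 × 0.24 = 20.52
Sum = 68.435
68.435 is ≥ 68 and < 71 → D+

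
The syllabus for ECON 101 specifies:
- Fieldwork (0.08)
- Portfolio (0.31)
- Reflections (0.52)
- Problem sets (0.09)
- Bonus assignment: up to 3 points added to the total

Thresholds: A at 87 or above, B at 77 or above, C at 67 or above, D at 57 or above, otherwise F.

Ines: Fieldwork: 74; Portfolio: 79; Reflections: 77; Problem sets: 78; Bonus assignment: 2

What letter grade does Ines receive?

B

Weighted total:
  Fieldwork 74 × 0.08 = 5.92
  Portfolio 79 × 0.31 = 24.49
  Reflections 77 × 0.52 = 40.04
  Problem sets 78 × 0.09 = 7.02
Sum = 77.47
Bonus assignment: 77.47 + 2 = 79.47
79.47 is ≥ 77 and < 87 → B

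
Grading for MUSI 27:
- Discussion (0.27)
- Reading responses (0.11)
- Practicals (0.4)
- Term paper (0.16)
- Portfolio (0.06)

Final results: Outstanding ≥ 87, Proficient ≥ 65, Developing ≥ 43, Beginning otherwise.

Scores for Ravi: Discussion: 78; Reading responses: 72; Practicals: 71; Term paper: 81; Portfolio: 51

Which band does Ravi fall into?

Proficient

Weighted total:
  Discussion 78 × 0.27 = 21.06
  Reading responses 72 × 0.11 = 7.92
  Practicals 71 × 0.4 = 28.4
  Term paper 81 × 0.16 = 12.96
  Portfolio 51 × 0.06 = 3.06
Sum = 73.4
73.4 is ≥ 65 and < 87 → Proficient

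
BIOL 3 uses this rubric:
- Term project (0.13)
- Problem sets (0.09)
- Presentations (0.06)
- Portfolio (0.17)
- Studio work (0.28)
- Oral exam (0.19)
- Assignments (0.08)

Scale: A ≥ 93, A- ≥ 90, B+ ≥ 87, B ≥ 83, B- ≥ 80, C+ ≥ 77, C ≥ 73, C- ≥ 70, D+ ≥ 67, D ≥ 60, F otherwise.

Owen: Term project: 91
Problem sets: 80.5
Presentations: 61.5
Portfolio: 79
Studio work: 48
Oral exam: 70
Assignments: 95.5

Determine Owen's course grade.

Weighted total:
  Term project 91 × 0.13 = 11.83
  Problem sets 80.5 × 0.09 = 7.245
  Presentations 61.5 × 0.06 = 3.69
  Portfolio 79 × 0.17 = 13.43
  Studio work 48 × 0.28 = 13.44
  Oral exam 70 × 0.19 = 13.3
  Assignments 95.5 × 0.08 = 7.64
Sum = 70.575
70.575 is ≥ 70 and < 73 → C-

C-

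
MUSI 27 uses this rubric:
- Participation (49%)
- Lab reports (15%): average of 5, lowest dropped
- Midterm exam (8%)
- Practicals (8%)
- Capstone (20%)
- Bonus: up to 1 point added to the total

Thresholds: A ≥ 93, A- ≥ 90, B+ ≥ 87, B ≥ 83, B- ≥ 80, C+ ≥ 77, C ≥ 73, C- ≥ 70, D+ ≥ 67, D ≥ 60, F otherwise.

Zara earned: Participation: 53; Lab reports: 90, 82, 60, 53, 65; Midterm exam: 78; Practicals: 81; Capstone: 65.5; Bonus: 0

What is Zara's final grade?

D

Lab reports: drop 53 → average of remaining 4 = 297/4 = 74.25
Weighted total:
  Participation 53 × 0.49 = 25.97
  Lab reports 74.25 × 0.15 = 11.1375
  Midterm exam 78 × 0.08 = 6.24
  Practicals 81 × 0.08 = 6.48
  Capstone 65.5 × 0.2 = 13.1
Sum = 62.9275
Bonus: 62.9275 + 0 = 62.9275
62.9275 is ≥ 60 and < 67 → D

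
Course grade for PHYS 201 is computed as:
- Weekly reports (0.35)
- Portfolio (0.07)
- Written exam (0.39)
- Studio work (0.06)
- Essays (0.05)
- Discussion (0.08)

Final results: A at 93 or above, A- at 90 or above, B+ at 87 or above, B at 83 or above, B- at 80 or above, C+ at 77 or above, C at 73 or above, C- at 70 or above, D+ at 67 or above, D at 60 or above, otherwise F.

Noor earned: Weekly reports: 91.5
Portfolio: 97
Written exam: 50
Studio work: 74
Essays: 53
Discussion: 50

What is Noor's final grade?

Weighted total:
  Weekly reports 91.5 × 0.35 = 32.025
  Portfolio 97 × 0.07 = 6.79
  Written exam 50 × 0.39 = 19.5
  Studio work 74 × 0.06 = 4.44
  Essays 53 × 0.05 = 2.65
  Discussion 50 × 0.08 = 4
Sum = 69.405
69.405 is ≥ 67 and < 70 → D+

D+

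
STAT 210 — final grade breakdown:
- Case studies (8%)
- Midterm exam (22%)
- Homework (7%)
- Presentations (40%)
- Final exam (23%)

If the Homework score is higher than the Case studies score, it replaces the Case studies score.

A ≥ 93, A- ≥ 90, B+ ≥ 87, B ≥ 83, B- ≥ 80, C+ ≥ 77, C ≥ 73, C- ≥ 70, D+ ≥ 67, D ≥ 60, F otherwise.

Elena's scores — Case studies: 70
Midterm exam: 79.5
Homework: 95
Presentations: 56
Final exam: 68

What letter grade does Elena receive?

Homework (95) > Case studies (70), so Case studies counts as 95.
Weighted total:
  Case studies 95 × 0.08 = 7.6
  Midterm exam 79.5 × 0.22 = 17.49
  Homework 95 × 0.07 = 6.65
  Presentations 56 × 0.4 = 22.4
  Final exam 68 × 0.23 = 15.64
Sum = 69.78
69.78 is ≥ 67 and < 70 → D+

D+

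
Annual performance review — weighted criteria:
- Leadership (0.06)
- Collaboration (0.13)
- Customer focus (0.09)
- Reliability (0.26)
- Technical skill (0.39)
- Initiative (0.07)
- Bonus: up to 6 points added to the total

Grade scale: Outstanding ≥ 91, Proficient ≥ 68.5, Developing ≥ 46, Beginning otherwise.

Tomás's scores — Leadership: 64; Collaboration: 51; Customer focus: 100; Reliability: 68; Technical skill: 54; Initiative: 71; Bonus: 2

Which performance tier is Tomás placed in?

Weighted total:
  Leadership 64 × 0.06 = 3.84
  Collaboration 51 × 0.13 = 6.63
  Customer focus 100 × 0.09 = 9
  Reliability 68 × 0.26 = 17.68
  Technical skill 54 × 0.39 = 21.06
  Initiative 71 × 0.07 = 4.97
Sum = 63.18
Bonus: 63.18 + 2 = 65.18
65.18 is ≥ 46 and < 68.5 → Developing

Developing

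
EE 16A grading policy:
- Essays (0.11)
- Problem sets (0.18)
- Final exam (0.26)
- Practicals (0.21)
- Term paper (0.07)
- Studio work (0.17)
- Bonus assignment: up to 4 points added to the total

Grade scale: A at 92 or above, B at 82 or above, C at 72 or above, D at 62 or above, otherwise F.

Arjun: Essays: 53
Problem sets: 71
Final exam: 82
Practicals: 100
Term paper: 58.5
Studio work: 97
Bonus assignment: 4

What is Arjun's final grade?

B

Weighted total:
  Essays 53 × 0.11 = 5.83
  Problem sets 71 × 0.18 = 12.78
  Final exam 82 × 0.26 = 21.32
  Practicals 100 × 0.21 = 21
  Term paper 58.5 × 0.07 = 4.095
  Studio work 97 × 0.17 = 16.49
Sum = 81.515
Bonus assignment: 81.515 + 4 = 85.515
85.515 is ≥ 82 and < 92 → B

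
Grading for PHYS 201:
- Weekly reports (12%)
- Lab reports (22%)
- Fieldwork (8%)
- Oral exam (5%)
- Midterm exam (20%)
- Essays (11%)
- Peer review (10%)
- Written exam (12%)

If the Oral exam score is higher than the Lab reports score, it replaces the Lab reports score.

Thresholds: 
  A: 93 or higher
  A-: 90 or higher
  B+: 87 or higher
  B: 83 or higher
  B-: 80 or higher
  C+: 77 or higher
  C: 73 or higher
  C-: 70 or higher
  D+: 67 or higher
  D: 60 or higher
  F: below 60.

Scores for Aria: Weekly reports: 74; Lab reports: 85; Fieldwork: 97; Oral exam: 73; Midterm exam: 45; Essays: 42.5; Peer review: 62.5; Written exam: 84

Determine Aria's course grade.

D+

Oral exam (73) ≤ Lab reports (85), so Lab reports stays at 85.
Weighted total:
  Weekly reports 74 × 0.12 = 8.88
  Lab reports 85 × 0.22 = 18.7
  Fieldwork 97 × 0.08 = 7.76
  Oral exam 73 × 0.05 = 3.65
  Midterm exam 45 × 0.2 = 9
  Essays 42.5 × 0.11 = 4.675
  Peer review 62.5 × 0.1 = 6.25
  Written exam 84 × 0.12 = 10.08
Sum = 68.995
68.995 is ≥ 67 and < 70 → D+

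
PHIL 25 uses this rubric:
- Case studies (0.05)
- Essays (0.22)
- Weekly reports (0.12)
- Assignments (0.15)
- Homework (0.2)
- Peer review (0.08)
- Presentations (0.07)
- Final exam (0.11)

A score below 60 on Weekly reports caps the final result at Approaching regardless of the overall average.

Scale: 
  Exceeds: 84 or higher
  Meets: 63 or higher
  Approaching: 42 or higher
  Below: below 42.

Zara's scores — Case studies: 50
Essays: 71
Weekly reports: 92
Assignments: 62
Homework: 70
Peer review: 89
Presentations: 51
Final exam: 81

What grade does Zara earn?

Weekly reports score 92 ≥ 60: minimum met.
Weighted total:
  Case studies 50 × 0.05 = 2.5
  Essays 71 × 0.22 = 15.62
  Weekly reports 92 × 0.12 = 11.04
  Assignments 62 × 0.15 = 9.3
  Homework 70 × 0.2 = 14
  Peer review 89 × 0.08 = 7.12
  Presentations 51 × 0.07 = 3.57
  Final exam 81 × 0.11 = 8.91
Sum = 72.06
72.06 is ≥ 63 and < 84 → Meets

Meets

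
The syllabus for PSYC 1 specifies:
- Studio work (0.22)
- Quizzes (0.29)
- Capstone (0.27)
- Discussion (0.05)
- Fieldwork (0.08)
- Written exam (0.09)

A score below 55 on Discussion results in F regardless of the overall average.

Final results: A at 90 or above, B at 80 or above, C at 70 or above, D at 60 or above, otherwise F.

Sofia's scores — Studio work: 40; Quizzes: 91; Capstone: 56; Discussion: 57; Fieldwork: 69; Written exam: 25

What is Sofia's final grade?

Discussion score 57 ≥ 55: minimum met.
Weighted total:
  Studio work 40 × 0.22 = 8.8
  Quizzes 91 × 0.29 = 26.39
  Capstone 56 × 0.27 = 15.12
  Discussion 57 × 0.05 = 2.85
  Fieldwork 69 × 0.08 = 5.52
  Written exam 25 × 0.09 = 2.25
Sum = 60.93
60.93 is ≥ 60 and < 70 → D

D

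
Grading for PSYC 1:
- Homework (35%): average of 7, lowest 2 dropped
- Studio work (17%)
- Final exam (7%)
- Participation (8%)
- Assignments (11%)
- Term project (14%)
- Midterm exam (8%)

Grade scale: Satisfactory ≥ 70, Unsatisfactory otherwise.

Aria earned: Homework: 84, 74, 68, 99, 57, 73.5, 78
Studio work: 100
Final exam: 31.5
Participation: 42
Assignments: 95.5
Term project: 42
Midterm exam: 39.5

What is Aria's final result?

Homework: drop 57, 68 → average of remaining 5 = 408.5/5 = 81.7
Weighted total:
  Homework 81.7 × 0.35 = 28.595
  Studio work 100 × 0.17 = 17
  Final exam 31.5 × 0.07 = 2.205
  Participation 42 × 0.08 = 3.36
  Assignments 95.5 × 0.11 = 10.505
  Term project 42 × 0.14 = 5.88
  Midterm exam 39.5 × 0.08 = 3.16
Sum = 70.705
70.705 ≥ 70 → Satisfactory

Satisfactory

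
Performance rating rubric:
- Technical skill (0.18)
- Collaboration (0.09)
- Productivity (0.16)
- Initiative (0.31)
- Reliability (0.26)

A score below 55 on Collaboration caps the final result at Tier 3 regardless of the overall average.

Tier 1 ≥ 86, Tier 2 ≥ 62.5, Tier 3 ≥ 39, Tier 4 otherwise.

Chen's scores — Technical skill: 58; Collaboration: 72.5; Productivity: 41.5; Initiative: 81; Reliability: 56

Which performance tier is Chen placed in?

Collaboration score 72.5 ≥ 55: minimum met.
Weighted total:
  Technical skill 58 × 0.18 = 10.44
  Collaboration 72.5 × 0.09 = 6.525
  Productivity 41.5 × 0.16 = 6.64
  Initiative 81 × 0.31 = 25.11
  Reliability 56 × 0.26 = 14.56
Sum = 63.275
63.275 is ≥ 62.5 and < 86 → Tier 2

Tier 2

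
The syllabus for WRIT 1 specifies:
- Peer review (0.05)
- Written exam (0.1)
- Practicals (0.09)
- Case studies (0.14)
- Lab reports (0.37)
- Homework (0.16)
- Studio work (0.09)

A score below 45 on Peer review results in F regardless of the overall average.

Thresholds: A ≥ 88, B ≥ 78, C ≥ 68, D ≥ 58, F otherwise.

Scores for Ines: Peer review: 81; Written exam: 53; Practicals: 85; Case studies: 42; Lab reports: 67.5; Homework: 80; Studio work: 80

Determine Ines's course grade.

D

Peer review score 81 ≥ 45: minimum met.
Weighted total:
  Peer review 81 × 0.05 = 4.05
  Written exam 53 × 0.1 = 5.3
  Practicals 85 × 0.09 = 7.65
  Case studies 42 × 0.14 = 5.88
  Lab reports 67.5 × 0.37 = 24.975
  Homework 80 × 0.16 = 12.8
  Studio work 80 × 0.09 = 7.2
Sum = 67.855
67.855 is ≥ 58 and < 68 → D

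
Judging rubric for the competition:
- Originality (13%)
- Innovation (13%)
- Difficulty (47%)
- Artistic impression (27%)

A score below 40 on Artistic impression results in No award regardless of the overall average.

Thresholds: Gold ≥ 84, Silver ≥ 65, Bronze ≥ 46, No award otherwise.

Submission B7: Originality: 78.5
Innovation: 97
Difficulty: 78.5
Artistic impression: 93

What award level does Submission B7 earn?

Gold

Artistic impression score 93 ≥ 40: minimum met.
Weighted total:
  Originality 78.5 × 0.13 = 10.205
  Innovation 97 × 0.13 = 12.61
  Difficulty 78.5 × 0.47 = 36.895
  Artistic impression 93 × 0.27 = 25.11
Sum = 84.82
84.82 ≥ 84 → Gold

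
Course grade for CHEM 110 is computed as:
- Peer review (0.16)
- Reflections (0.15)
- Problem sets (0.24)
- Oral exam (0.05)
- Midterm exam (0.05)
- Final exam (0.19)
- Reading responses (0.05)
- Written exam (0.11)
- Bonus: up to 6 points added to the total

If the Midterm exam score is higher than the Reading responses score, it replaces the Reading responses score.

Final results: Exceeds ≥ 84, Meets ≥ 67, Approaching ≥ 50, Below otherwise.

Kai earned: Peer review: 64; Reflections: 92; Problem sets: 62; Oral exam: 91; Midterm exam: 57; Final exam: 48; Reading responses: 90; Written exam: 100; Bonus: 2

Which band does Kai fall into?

Meets

Midterm exam (57) ≤ Reading responses (90), so Reading responses stays at 90.
Weighted total:
  Peer review 64 × 0.16 = 10.24
  Reflections 92 × 0.15 = 13.8
  Problem sets 62 × 0.24 = 14.88
  Oral exam 91 × 0.05 = 4.55
  Midterm exam 57 × 0.05 = 2.85
  Final exam 48 × 0.19 = 9.12
  Reading responses 90 × 0.05 = 4.5
  Written exam 100 × 0.11 = 11
Sum = 70.94
Bonus: 70.94 + 2 = 72.94
72.94 is ≥ 67 and < 84 → Meets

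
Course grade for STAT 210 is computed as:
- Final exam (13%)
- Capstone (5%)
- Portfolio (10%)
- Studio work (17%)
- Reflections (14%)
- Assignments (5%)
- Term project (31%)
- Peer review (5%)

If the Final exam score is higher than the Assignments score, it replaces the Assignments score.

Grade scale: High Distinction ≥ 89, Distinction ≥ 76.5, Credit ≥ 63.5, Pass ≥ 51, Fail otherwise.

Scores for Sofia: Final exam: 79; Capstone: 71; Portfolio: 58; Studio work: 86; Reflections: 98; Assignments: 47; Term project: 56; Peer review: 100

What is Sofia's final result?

Credit

Final exam (79) > Assignments (47), so Assignments counts as 79.
Weighted total:
  Final exam 79 × 0.13 = 10.27
  Capstone 71 × 0.05 = 3.55
  Portfolio 58 × 0.1 = 5.8
  Studio work 86 × 0.17 = 14.62
  Reflections 98 × 0.14 = 13.72
  Assignments 79 × 0.05 = 3.95
  Term project 56 × 0.31 = 17.36
  Peer review 100 × 0.05 = 5
Sum = 74.27
74.27 is ≥ 63.5 and < 76.5 → Credit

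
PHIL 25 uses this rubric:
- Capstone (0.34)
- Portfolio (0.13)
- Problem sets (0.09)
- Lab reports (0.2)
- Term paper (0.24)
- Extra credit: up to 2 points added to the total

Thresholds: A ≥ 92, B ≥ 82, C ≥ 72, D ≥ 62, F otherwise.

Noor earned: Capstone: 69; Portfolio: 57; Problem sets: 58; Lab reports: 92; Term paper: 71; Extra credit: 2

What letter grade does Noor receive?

Weighted total:
  Capstone 69 × 0.34 = 23.46
  Portfolio 57 × 0.13 = 7.41
  Problem sets 58 × 0.09 = 5.22
  Lab reports 92 × 0.2 = 18.4
  Term paper 71 × 0.24 = 17.04
Sum = 71.53
Extra credit: 71.53 + 2 = 73.53
73.53 is ≥ 72 and < 82 → C

C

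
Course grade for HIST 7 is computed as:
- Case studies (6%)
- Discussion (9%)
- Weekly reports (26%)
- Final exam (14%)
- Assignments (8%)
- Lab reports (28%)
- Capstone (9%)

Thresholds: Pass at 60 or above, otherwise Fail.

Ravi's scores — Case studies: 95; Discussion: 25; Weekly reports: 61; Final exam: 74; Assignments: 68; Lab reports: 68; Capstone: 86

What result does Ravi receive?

Pass

Weighted total:
  Case studies 95 × 0.06 = 5.7
  Discussion 25 × 0.09 = 2.25
  Weekly reports 61 × 0.26 = 15.86
  Final exam 74 × 0.14 = 10.36
  Assignments 68 × 0.08 = 5.44
  Lab reports 68 × 0.28 = 19.04
  Capstone 86 × 0.09 = 7.74
Sum = 66.39
66.39 ≥ 60 → Pass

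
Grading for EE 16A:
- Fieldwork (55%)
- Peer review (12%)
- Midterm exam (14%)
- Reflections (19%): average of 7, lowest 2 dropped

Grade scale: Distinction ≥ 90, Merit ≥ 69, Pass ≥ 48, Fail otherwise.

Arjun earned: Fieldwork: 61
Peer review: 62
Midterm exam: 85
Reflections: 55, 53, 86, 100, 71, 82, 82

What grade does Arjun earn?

Reflections: drop 53, 55 → average of remaining 5 = 421/5 = 84.2
Weighted total:
  Fieldwork 61 × 0.55 = 33.55
  Peer review 62 × 0.12 = 7.44
  Midterm exam 85 × 0.14 = 11.9
  Reflections 84.2 × 0.19 = 15.998
Sum = 68.888
68.888 is ≥ 48 and < 69 → Pass

Pass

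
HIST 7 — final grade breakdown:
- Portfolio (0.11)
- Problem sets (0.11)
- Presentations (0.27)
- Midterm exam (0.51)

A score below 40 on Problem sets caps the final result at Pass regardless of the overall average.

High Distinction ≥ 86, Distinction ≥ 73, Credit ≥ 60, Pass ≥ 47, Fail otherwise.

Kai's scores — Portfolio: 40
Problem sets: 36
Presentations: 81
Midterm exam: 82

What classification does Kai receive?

Pass

Problem sets score 36 < 40: minimum not met.
Weighted total:
  Portfolio 40 × 0.11 = 4.4
  Problem sets 36 × 0.11 = 3.96
  Presentations 81 × 0.27 = 21.87
  Midterm exam 82 × 0.51 = 41.82
Sum = 72.05
72.05 would be Credit; cap at Pass applies → Pass.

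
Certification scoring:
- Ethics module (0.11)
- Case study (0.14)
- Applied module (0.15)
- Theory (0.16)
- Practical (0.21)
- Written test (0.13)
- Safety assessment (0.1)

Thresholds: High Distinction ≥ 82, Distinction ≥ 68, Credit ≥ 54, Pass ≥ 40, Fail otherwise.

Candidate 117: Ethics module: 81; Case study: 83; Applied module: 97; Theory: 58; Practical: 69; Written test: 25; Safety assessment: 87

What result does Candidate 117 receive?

Weighted total:
  Ethics module 81 × 0.11 = 8.91
  Case study 83 × 0.14 = 11.62
  Applied module 97 × 0.15 = 14.55
  Theory 58 × 0.16 = 9.28
  Practical 69 × 0.21 = 14.49
  Written test 25 × 0.13 = 3.25
  Safety assessment 87 × 0.1 = 8.7
Sum = 70.8
70.8 is ≥ 68 and < 82 → Distinction

Distinction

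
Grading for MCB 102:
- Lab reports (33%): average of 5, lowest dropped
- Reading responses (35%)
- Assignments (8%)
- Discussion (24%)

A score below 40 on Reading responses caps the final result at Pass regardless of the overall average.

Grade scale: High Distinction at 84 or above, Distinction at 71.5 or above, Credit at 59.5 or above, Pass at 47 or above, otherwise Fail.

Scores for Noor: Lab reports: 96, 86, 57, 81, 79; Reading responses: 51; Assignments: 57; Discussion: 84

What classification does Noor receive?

Lab reports: drop 57 → average of remaining 4 = 342/4 = 85.5
Reading responses score 51 ≥ 40: minimum met.
Weighted total:
  Lab reports 85.5 × 0.33 = 28.215
  Reading responses 51 × 0.35 = 17.85
  Assignments 57 × 0.08 = 4.56
  Discussion 84 × 0.24 = 20.16
Sum = 70.785
70.785 is ≥ 59.5 and < 71.5 → Credit

Credit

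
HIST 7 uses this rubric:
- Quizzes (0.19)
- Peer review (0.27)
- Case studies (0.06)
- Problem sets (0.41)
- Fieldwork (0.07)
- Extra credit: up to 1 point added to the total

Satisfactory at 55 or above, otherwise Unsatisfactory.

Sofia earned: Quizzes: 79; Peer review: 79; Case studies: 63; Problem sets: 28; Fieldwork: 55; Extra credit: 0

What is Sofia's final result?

Weighted total:
  Quizzes 79 × 0.19 = 15.01
  Peer review 79 × 0.27 = 21.33
  Case studies 63 × 0.06 = 3.78
  Problem sets 28 × 0.41 = 11.48
  Fieldwork 55 × 0.07 = 3.85
Sum = 55.45
Extra credit: 55.45 + 0 = 55.45
55.45 ≥ 55 → Satisfactory

Satisfactory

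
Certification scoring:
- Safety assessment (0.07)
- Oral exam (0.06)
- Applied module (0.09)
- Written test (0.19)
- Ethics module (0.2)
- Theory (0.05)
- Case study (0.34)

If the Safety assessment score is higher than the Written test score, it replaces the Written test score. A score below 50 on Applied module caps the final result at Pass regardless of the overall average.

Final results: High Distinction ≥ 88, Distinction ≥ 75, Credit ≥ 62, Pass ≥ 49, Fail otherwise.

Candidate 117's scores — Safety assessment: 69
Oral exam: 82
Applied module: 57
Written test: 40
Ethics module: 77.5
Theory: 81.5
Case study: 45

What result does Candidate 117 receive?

Safety assessment (69) > Written test (40), so Written test counts as 69.
Applied module score 57 ≥ 50: minimum met.
Weighted total:
  Safety assessment 69 × 0.07 = 4.83
  Oral exam 82 × 0.06 = 4.92
  Applied module 57 × 0.09 = 5.13
  Written test 69 × 0.19 = 13.11
  Ethics module 77.5 × 0.2 = 15.5
  Theory 81.5 × 0.05 = 4.075
  Case study 45 × 0.34 = 15.3
Sum = 62.865
62.865 is ≥ 62 and < 75 → Credit

Credit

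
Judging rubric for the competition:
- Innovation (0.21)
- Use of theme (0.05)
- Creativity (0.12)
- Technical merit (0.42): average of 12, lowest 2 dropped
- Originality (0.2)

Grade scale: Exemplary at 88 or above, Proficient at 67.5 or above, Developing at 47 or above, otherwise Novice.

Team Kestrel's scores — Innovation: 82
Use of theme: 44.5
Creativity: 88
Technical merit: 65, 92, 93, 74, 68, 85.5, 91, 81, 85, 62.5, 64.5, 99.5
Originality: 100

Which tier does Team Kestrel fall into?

Technical merit: drop 62.5, 64.5 → average of remaining 10 = 834/10 = 83.4
Weighted total:
  Innovation 82 × 0.21 = 17.22
  Use of theme 44.5 × 0.05 = 2.225
  Creativity 88 × 0.12 = 10.56
  Technical merit 83.4 × 0.42 = 35.028
  Originality 100 × 0.2 = 20
Sum = 85.033
85.033 is ≥ 67.5 and < 88 → Proficient

Proficient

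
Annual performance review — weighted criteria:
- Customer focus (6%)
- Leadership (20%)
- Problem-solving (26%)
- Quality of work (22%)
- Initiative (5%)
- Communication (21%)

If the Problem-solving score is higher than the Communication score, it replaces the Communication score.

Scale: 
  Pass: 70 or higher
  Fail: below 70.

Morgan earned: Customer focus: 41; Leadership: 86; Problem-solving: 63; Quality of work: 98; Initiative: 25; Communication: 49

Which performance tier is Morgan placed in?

Pass

Problem-solving (63) > Communication (49), so Communication counts as 63.
Weighted total:
  Customer focus 41 × 0.06 = 2.46
  Leadership 86 × 0.2 = 17.2
  Problem-solving 63 × 0.26 = 16.38
  Quality of work 98 × 0.22 = 21.56
  Initiative 25 × 0.05 = 1.25
  Communication 63 × 0.21 = 13.23
Sum = 72.08
72.08 ≥ 70 → Pass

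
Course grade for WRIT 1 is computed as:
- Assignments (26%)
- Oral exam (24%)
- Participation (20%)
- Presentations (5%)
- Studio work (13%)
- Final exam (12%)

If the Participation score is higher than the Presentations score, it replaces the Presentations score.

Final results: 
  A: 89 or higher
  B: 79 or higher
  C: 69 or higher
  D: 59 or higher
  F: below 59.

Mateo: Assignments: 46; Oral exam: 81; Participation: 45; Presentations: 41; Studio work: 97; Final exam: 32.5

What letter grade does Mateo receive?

D

Participation (45) > Presentations (41), so Presentations counts as 45.
Weighted total:
  Assignments 46 × 0.26 = 11.96
  Oral exam 81 × 0.24 = 19.44
  Participation 45 × 0.2 = 9
  Presentations 45 × 0.05 = 2.25
  Studio work 97 × 0.13 = 12.61
  Final exam 32.5 × 0.12 = 3.9
Sum = 59.16
59.16 is ≥ 59 and < 69 → D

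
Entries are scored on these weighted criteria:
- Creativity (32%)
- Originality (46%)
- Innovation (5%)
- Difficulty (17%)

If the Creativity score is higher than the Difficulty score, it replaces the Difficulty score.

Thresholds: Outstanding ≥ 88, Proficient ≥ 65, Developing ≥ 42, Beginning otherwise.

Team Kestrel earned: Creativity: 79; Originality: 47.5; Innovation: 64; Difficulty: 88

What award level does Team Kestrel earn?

Proficient

Creativity (79) ≤ Difficulty (88), so Difficulty stays at 88.
Weighted total:
  Creativity 79 × 0.32 = 25.28
  Originality 47.5 × 0.46 = 21.85
  Innovation 64 × 0.05 = 3.2
  Difficulty 88 × 0.17 = 14.96
Sum = 65.29
65.29 is ≥ 65 and < 88 → Proficient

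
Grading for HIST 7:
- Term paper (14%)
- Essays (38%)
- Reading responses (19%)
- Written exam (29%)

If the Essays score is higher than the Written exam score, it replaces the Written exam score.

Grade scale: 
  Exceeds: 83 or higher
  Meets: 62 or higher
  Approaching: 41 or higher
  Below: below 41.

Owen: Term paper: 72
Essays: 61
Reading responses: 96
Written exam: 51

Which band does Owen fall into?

Meets

Essays (61) > Written exam (51), so Written exam counts as 61.
Weighted total:
  Term paper 72 × 0.14 = 10.08
  Essays 61 × 0.38 = 23.18
  Reading responses 96 × 0.19 = 18.24
  Written exam 61 × 0.29 = 17.69
Sum = 69.19
69.19 is ≥ 62 and < 83 → Meets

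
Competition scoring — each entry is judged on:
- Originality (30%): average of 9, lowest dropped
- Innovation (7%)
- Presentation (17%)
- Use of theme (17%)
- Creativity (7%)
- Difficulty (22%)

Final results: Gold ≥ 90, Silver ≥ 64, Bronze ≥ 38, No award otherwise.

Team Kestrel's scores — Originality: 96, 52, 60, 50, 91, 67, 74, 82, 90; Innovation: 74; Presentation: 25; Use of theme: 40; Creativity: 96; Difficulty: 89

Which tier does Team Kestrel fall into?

Originality: drop 50 → average of remaining 8 = 612/8 = 76.5
Weighted total:
  Originality 76.5 × 0.3 = 22.95
  Innovation 74 × 0.07 = 5.18
  Presentation 25 × 0.17 = 4.25
  Use of theme 40 × 0.17 = 6.8
  Creativity 96 × 0.07 = 6.72
  Difficulty 89 × 0.22 = 19.58
Sum = 65.48
65.48 is ≥ 64 and < 90 → Silver

Silver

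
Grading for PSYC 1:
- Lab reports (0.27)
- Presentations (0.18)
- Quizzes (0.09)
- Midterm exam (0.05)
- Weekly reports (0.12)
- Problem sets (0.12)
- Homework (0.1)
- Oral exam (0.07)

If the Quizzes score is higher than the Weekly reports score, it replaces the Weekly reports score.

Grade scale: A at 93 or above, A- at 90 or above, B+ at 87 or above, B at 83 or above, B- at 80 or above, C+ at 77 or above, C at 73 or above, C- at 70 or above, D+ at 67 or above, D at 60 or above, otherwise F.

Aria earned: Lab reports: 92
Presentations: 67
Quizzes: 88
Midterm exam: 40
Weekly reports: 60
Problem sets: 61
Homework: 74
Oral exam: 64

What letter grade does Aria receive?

C

Quizzes (88) > Weekly reports (60), so Weekly reports counts as 88.
Weighted total:
  Lab reports 92 × 0.27 = 24.84
  Presentations 67 × 0.18 = 12.06
  Quizzes 88 × 0.09 = 7.92
  Midterm exam 40 × 0.05 = 2
  Weekly reports 88 × 0.12 = 10.56
  Problem sets 61 × 0.12 = 7.32
  Homework 74 × 0.1 = 7.4
  Oral exam 64 × 0.07 = 4.48
Sum = 76.58
76.58 is ≥ 73 and < 77 → C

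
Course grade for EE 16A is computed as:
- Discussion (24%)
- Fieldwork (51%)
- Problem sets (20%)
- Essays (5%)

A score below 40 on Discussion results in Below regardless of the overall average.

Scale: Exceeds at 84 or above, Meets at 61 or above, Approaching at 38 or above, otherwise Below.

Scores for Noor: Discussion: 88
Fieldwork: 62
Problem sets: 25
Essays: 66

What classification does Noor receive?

Discussion score 88 ≥ 40: minimum met.
Weighted total:
  Discussion 88 × 0.24 = 21.12
  Fieldwork 62 × 0.51 = 31.62
  Problem sets 25 × 0.2 = 5
  Essays 66 × 0.05 = 3.3
Sum = 61.04
61.04 is ≥ 61 and < 84 → Meets

Meets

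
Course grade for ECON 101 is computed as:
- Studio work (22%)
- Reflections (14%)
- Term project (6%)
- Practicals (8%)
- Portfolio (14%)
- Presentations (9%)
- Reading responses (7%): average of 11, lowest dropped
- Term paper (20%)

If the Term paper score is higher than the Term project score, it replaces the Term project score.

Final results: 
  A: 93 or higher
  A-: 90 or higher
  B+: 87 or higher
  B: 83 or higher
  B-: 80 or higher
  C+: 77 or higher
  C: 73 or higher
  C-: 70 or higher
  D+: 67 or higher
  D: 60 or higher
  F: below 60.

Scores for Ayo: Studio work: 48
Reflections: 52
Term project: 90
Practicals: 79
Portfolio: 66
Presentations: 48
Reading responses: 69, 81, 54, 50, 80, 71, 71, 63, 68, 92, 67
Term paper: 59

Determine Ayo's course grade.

Reading responses: drop 50 → average of remaining 10 = 716/10 = 71.6
Term paper (59) ≤ Term project (90), so Term project stays at 90.
Weighted total:
  Studio work 48 × 0.22 = 10.56
  Reflections 52 × 0.14 = 7.28
  Term project 90 × 0.06 = 5.4
  Practicals 79 × 0.08 = 6.32
  Portfolio 66 × 0.14 = 9.24
  Presentations 48 × 0.09 = 4.32
  Reading responses 71.6 × 0.07 = 5.012
  Term paper 59 × 0.2 = 11.8
Sum = 59.932
59.932 < 60 → F

F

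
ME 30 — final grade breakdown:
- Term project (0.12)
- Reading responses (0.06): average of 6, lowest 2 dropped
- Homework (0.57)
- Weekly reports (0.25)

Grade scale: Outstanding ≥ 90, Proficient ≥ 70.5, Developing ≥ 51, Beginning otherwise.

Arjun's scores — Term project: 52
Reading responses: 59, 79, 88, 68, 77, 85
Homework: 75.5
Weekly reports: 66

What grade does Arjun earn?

Proficient

Reading responses: drop 59, 68 → average of remaining 4 = 329/4 = 82.25
Weighted total:
  Term project 52 × 0.12 = 6.24
  Reading responses 82.25 × 0.06 = 4.935
  Homework 75.5 × 0.57 = 43.035
  Weekly reports 66 × 0.25 = 16.5
Sum = 70.71
70.71 is ≥ 70.5 and < 90 → Proficient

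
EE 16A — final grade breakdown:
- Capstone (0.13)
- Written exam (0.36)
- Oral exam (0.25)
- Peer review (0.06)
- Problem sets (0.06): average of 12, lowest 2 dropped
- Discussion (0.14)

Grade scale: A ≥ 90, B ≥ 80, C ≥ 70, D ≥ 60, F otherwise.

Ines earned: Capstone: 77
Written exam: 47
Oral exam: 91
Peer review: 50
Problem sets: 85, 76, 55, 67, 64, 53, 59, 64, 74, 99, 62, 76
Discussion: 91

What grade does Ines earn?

D

Problem sets: drop 53, 55 → average of remaining 10 = 726/10 = 72.6
Weighted total:
  Capstone 77 × 0.13 = 10.01
  Written exam 47 × 0.36 = 16.92
  Oral exam 91 × 0.25 = 22.75
  Peer review 50 × 0.06 = 3
  Problem sets 72.6 × 0.06 = 4.356
  Discussion 91 × 0.14 = 12.74
Sum = 69.776
69.776 is ≥ 60 and < 70 → D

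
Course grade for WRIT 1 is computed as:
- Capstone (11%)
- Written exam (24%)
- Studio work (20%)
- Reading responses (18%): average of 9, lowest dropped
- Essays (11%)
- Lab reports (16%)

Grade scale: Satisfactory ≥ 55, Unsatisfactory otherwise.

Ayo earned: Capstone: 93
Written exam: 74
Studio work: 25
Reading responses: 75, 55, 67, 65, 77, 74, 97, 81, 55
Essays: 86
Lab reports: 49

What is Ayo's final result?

Reading responses: drop 55 → average of remaining 8 = 591/8 = 73.875
Weighted total:
  Capstone 93 × 0.11 = 10.23
  Written exam 74 × 0.24 = 17.76
  Studio work 25 × 0.2 = 5
  Reading responses 73.875 × 0.18 = 13.2975
  Essays 86 × 0.11 = 9.46
  Lab reports 49 × 0.16 = 7.84
Sum = 63.5875
63.5875 ≥ 55 → Satisfactory

Satisfactory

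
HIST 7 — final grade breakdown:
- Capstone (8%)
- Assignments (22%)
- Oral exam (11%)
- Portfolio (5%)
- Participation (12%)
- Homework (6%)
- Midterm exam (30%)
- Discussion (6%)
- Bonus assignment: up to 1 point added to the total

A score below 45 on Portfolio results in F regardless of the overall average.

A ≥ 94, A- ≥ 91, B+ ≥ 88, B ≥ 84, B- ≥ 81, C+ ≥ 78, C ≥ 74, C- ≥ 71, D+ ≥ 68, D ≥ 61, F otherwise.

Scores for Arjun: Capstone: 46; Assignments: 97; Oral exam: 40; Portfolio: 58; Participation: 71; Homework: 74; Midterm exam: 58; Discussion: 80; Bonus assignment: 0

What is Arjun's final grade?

D

Portfolio score 58 ≥ 45: minimum met.
Weighted total:
  Capstone 46 × 0.08 = 3.68
  Assignments 97 × 0.22 = 21.34
  Oral exam 40 × 0.11 = 4.4
  Portfolio 58 × 0.05 = 2.9
  Participation 71 × 0.12 = 8.52
  Homework 74 × 0.06 = 4.44
  Midterm exam 58 × 0.3 = 17.4
  Discussion 80 × 0.06 = 4.8
Sum = 67.48
Bonus assignment: 67.48 + 0 = 67.48
67.48 is ≥ 61 and < 68 → D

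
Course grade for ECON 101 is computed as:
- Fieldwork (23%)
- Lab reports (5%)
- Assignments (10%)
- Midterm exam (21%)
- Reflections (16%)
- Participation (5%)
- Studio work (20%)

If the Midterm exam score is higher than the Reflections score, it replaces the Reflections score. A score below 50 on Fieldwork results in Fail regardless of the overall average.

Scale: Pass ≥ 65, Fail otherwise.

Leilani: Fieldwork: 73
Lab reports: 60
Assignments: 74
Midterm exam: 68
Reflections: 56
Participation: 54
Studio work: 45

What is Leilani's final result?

Midterm exam (68) > Reflections (56), so Reflections counts as 68.
Fieldwork score 73 ≥ 50: minimum met.
Weighted total:
  Fieldwork 73 × 0.23 = 16.79
  Lab reports 60 × 0.05 = 3
  Assignments 74 × 0.1 = 7.4
  Midterm exam 68 × 0.21 = 14.28
  Reflections 68 × 0.16 = 10.88
  Participation 54 × 0.05 = 2.7
  Studio work 45 × 0.2 = 9
Sum = 64.05
64.05 < 65 → Fail

Fail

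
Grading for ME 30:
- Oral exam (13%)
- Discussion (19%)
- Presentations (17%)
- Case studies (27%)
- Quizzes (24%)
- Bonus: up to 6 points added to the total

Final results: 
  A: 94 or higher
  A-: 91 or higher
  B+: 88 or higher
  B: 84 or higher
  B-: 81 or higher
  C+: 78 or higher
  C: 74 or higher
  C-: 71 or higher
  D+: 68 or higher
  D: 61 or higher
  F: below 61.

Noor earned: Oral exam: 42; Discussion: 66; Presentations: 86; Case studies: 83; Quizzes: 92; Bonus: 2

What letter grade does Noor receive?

Weighted total:
  Oral exam 42 × 0.13 = 5.46
  Discussion 66 × 0.19 = 12.54
  Presentations 86 × 0.17 = 14.62
  Case studies 83 × 0.27 = 22.41
  Quizzes 92 × 0.24 = 22.08
Sum = 77.11
Bonus: 77.11 + 2 = 79.11
79.11 is ≥ 78 and < 81 → C+

C+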